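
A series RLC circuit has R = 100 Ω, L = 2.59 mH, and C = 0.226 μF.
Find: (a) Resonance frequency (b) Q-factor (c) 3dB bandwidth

Step 1 — Resonance condition Im(Z)=0 gives ω₀ = 1/√(LC).
Step 2 — ω₀ = 1/√(0.00259·2.26e-07) = 4.133e+04 rad/s.
Step 3 — f₀ = ω₀/(2π) = 6578 Hz.
Step 4 — Series Q: Q = ω₀L/R = 4.133e+04·0.00259/100 = 1.071.
Step 5 — 3dB bandwidth: Δω = ω₀/Q = 3.861e+04 rad/s; BW = Δω/(2π) = 6145 Hz.

(a) f₀ = 6578 Hz  (b) Q = 1.071  (c) BW = 6145 Hz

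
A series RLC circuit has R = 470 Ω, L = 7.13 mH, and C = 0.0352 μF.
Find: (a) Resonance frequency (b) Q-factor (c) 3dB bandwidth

Step 1 — Resonance: ω₀ = 1/√(LC) = 1/√(0.00713·3.52e-08) = 6.312e+04 rad/s.
Step 2 — f₀ = ω₀/(2π) = 1.005e+04 Hz.
Step 3 — Series Q: Q = ω₀L/R = 6.312e+04·0.00713/470 = 0.9576.
Step 4 — Bandwidth: Δω = ω₀/Q = 6.592e+04 rad/s; BW = Δω/(2π) = 1.049e+04 Hz.

(a) f₀ = 1.005e+04 Hz  (b) Q = 0.9576  (c) BW = 1.049e+04 Hz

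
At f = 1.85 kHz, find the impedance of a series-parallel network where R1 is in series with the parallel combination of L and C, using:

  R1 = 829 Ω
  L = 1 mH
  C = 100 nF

Step 1 — Angular frequency: ω = 2π·f = 2π·1850 = 1.162e+04 rad/s.
Step 2 — Component impedances:
  R1: Z = R = 829 Ω
  L: Z = jωL = j·1.162e+04·0.001 = 0 + j11.62 Ω
  C: Z = 1/(jωC) = -j/(ω·C) = 0 - j860.3 Ω
Step 3 — Parallel branch: L || C = 1/(1/L + 1/C) = 0 + j11.78 Ω.
Step 4 — Series with R1: Z_total = R1 + (L || C) = 829 + j11.78 Ω = 829.1∠0.8° Ω.

Z = 829 + j11.78 Ω = 829.1∠0.8° Ω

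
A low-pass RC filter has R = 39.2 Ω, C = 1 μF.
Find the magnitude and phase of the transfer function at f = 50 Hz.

Step 1 — Angular frequency: ω = 2π·50 = 314.2 rad/s.
Step 2 — Transfer function: H(jω) = 1/(1 + jωRC).
Step 3 — Denominator: 1 + jωRC = 1 + j·314.2·39.2·1e-06 = 1 + j0.01232.
Step 4 — H = 0.9998 - j0.01231.
Step 5 — Magnitude: |H| = 0.9999 (-0.0 dB); phase: φ = -0.7°.

|H| = 0.9999 (-0.0 dB), φ = -0.7°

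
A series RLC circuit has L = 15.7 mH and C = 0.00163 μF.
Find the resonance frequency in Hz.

Step 1 — Resonance condition Im(Z)=0 gives ω₀ = 1/√(LC).
Step 2 — ω₀ = 1/√(0.0157·1.63e-09) = 1.977e+05 rad/s.
Step 3 — f₀ = ω₀/(2π) = 3.146e+04 Hz.

f₀ = 3.146e+04 Hz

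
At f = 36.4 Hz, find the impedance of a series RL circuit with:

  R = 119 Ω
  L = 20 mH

Step 1 — Angular frequency: ω = 2π·f = 2π·36.4 = 228.7 rad/s.
Step 2 — Component impedances:
  R: Z = R = 119 Ω
  L: Z = jωL = j·228.7·0.02 = 0 + j4.574 Ω
Step 3 — Series combination: Z_total = R + L = 119 + j4.574 Ω = 119.1∠2.2° Ω.

Z = 119 + j4.574 Ω = 119.1∠2.2° Ω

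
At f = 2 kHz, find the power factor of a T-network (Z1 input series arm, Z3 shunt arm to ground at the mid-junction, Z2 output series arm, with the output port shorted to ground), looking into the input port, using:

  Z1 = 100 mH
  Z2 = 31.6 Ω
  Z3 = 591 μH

Step 1 — Angular frequency: ω = 2π·f = 2π·2000 = 1.257e+04 rad/s.
Step 2 — Component impedances:
  Z1: Z = jωL = j·1.257e+04·0.1 = 0 + j1257 Ω
  Z2: Z = R = 31.6 Ω
  Z3: Z = jωL = j·1.257e+04·0.000591 = 0 + j7.427 Ω
Step 3 — With the output port shorted to ground, the output series arm Z2 runs from the junction to ground; the shunt arm Z3 also runs from the junction to ground. They appear in parallel: Z3 || Z2 = 1.654 + j7.038 Ω.
Step 4 — Series with input arm Z1: Z_in = Z1 + (Z3 || Z2) = 1.654 + j1264 Ω = 1264∠89.9° Ω.
Step 5 — Power factor: PF = cos(φ) = Re(Z)/|Z| = 1.654/1264 = 0.001309.
Step 6 — Type: Im(Z) = 1264 ⇒ lagging (phase φ = 89.9°).

PF = 0.001309 (lagging, φ = 89.9°)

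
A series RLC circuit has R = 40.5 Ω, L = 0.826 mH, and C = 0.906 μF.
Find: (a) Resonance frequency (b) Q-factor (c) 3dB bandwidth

Step 1 — Resonance: ω₀ = 1/√(LC) = 1/√(0.000826·9.06e-07) = 3.655e+04 rad/s.
Step 2 — f₀ = ω₀/(2π) = 5818 Hz.
Step 3 — Series Q: Q = ω₀L/R = 3.655e+04·0.000826/40.5 = 0.7455.
Step 4 — Bandwidth: Δω = ω₀/Q = 4.903e+04 rad/s; BW = Δω/(2π) = 7804 Hz.

(a) f₀ = 5818 Hz  (b) Q = 0.7455  (c) BW = 7804 Hz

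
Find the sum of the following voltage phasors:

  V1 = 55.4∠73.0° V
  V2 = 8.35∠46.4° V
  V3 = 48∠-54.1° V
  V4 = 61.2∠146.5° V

Step 1 — Convert each phasor to rectangular form:
  V1 = 55.4·(cos(73.0°) + j·sin(73.0°)) = 16.2 + j52.98 V
  V2 = 8.35·(cos(46.4°) + j·sin(46.4°)) = 5.758 + j6.047 V
  V3 = 48·(cos(-54.1°) + j·sin(-54.1°)) = 28.15 - j38.88 V
  V4 = 61.2·(cos(146.5°) + j·sin(146.5°)) = -51.03 + j33.78 V
Step 2 — Sum components: V_total = -0.9322 + j53.92 V.
Step 3 — Convert to polar: |V_total| = 53.93 V, ∠V_total = 91.0°.

V_total = 53.93∠91.0° V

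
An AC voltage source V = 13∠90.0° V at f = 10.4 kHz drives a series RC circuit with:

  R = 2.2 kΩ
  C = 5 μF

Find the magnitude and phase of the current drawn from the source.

Step 1 — Angular frequency: ω = 2π·f = 2π·1.04e+04 = 6.535e+04 rad/s.
Step 2 — Component impedances:
  R: Z = R = 2200 Ω
  C: Z = 1/(jωC) = -j/(ω·C) = 0 - j3.061 Ω
Step 3 — Series combination: Z_total = R + C = 2200 - j3.061 Ω = 2200∠-0.1° Ω.
Step 4 — Source phasor: V = 13∠90.0° V = 0 + j13 V.
Step 5 — Ohm's law: I = V / Z_total = (0 + j13) / (2200 - j3.061) = -8.221e-06 + j0.005909 A.
Step 6 — Convert to polar: |I| = 0.005909 A, ∠I = 90.1°.

I = 0.005909∠90.1° A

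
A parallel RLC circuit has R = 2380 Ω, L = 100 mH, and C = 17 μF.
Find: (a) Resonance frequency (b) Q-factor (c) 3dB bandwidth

Step 1 — Resonance: ω₀ = 1/√(LC) = 1/√(0.1·1.7e-05) = 767 rad/s.
Step 2 — f₀ = ω₀/(2π) = 122.1 Hz.
Step 3 — Parallel Q: Q = R/(ω₀L) = 2380/(767·0.1) = 31.03.
Step 4 — Bandwidth: Δω = ω₀/Q = 24.72 rad/s; BW = Δω/(2π) = 3.934 Hz.

(a) f₀ = 122.1 Hz  (b) Q = 31.03  (c) BW = 3.934 Hz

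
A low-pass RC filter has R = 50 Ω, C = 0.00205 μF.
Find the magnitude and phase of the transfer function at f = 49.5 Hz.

Step 1 — Angular frequency: ω = 2π·49.5 = 311 rad/s.
Step 2 — Transfer function: H(jω) = 1/(1 + jωRC).
Step 3 — Denominator: 1 + jωRC = 1 + j·311·50·2.05e-09 = 1 + j3.188e-05.
Step 4 — H = 1 - j3.188e-05.
Step 5 — Magnitude: |H| = 1 (-0.0 dB); phase: φ = -0.0°.

|H| = 1 (-0.0 dB), φ = -0.0°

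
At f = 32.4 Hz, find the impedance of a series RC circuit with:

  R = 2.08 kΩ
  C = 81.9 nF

Step 1 — Angular frequency: ω = 2π·f = 2π·32.4 = 203.6 rad/s.
Step 2 — Component impedances:
  R: Z = R = 2080 Ω
  C: Z = 1/(jωC) = -j/(ω·C) = 0 - j5.998e+04 Ω
Step 3 — Series combination: Z_total = R + C = 2080 - j5.998e+04 Ω = 6.001e+04∠-88.0° Ω.

Z = 2080 - j5.998e+04 Ω = 6.001e+04∠-88.0° Ω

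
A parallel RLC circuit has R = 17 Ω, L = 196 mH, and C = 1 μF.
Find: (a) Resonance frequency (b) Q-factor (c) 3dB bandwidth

Step 1 — Resonance: ω₀ = 1/√(LC) = 1/√(0.196·1e-06) = 2259 rad/s.
Step 2 — f₀ = ω₀/(2π) = 359.5 Hz.
Step 3 — Parallel Q: Q = R/(ω₀L) = 17/(2259·0.196) = 0.0384.
Step 4 — Bandwidth: Δω = ω₀/Q = 5.882e+04 rad/s; BW = Δω/(2π) = 9362 Hz.

(a) f₀ = 359.5 Hz  (b) Q = 0.0384  (c) BW = 9362 Hz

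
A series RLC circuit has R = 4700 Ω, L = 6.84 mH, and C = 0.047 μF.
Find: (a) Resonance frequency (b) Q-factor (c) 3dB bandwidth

Step 1 — Resonance: ω₀ = 1/√(LC) = 1/√(0.00684·4.7e-08) = 5.577e+04 rad/s.
Step 2 — f₀ = ω₀/(2π) = 8877 Hz.
Step 3 — Series Q: Q = ω₀L/R = 5.577e+04·0.00684/4700 = 0.08117.
Step 4 — Bandwidth: Δω = ω₀/Q = 6.871e+05 rad/s; BW = Δω/(2π) = 1.094e+05 Hz.

(a) f₀ = 8877 Hz  (b) Q = 0.08117  (c) BW = 1.094e+05 Hz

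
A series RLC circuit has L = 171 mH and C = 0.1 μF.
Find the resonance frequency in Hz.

Step 1 — Resonance condition Im(Z)=0 gives ω₀ = 1/√(LC).
Step 2 — ω₀ = 1/√(0.171·1e-07) = 7647 rad/s.
Step 3 — f₀ = ω₀/(2π) = 1217 Hz.

f₀ = 1217 Hz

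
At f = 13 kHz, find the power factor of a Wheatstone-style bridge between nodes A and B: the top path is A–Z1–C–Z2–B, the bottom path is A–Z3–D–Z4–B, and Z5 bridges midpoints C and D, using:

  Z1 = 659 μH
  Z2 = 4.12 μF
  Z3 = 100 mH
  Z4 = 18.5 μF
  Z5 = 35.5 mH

Step 1 — Angular frequency: ω = 2π·f = 2π·1.3e+04 = 8.168e+04 rad/s.
Step 2 — Component impedances:
  Z1: Z = jωL = j·8.168e+04·0.000659 = 0 + j53.83 Ω
  Z2: Z = 1/(jωC) = -j/(ω·C) = 0 - j2.972 Ω
  Z3: Z = jωL = j·8.168e+04·0.1 = 0 + j8168 Ω
  Z4: Z = 1/(jωC) = -j/(ω·C) = 0 - j0.6618 Ω
  Z5: Z = jωL = j·8.168e+04·0.0355 = 0 + j2900 Ω
Step 3 — Bridge requires nodal analysis (the Z5 bridge couples midpoints C and D, so the two paths cannot be reduced to a simple series/parallel combination). Setting node B to ground and injecting 1 A at node A, the 3-node admittance system at A, C, D solves to V_A = Z_AB = 0 + j50.54 Ω = 50.54∠90.0° Ω.
Step 4 — Power factor: PF = cos(φ) = Re(Z)/|Z| = 0/50.54 = 0.
Step 5 — Type: Im(Z) = 50.54 ⇒ lagging (phase φ = 90.0°).

PF = 0 (lagging, φ = 90.0°)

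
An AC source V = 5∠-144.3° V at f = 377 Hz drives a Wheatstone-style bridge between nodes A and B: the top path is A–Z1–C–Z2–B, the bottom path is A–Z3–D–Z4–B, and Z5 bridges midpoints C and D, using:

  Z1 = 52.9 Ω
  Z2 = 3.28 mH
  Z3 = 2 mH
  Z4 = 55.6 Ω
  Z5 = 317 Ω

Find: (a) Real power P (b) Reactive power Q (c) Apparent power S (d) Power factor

Step 1 — Angular frequency: ω = 2π·f = 2π·377 = 2369 rad/s.
Step 2 — Component impedances:
  Z1: Z = R = 52.9 Ω
  Z2: Z = jωL = j·2369·0.00328 = 0 + j7.77 Ω
  Z3: Z = jωL = j·2369·0.002 = 0 + j4.738 Ω
  Z4: Z = R = 55.6 Ω
  Z5: Z = R = 317 Ω
Step 3 — Bridge requires nodal analysis (the Z5 bridge couples midpoints C and D, so the two paths cannot be reduced to a simple series/parallel combination). Setting node B to ground and injecting 1 A at node A, the 3-node admittance system at A, C, D solves to V_A = Z_AB = 25.03 + j3.674 Ω = 25.3∠8.3° Ω.
Step 4 — Source phasor: V = 5∠-144.3° V = -4.06 - j2.918 V.
Step 5 — Current: I = V / Z = -0.1755 - j0.09079 A = 0.1976∠-152.6° A.
Step 6 — Complex power: S = V·I* = 0.9776 + j0.1435 VA.
Step 7 — Real power: P = Re(S) = 0.9776 W.
Step 8 — Reactive power: Q = Im(S) = 0.1435 VAR.
Step 9 — Apparent power: |S| = 0.988 VA.
Step 10 — Power factor: PF = P/|S| = 0.9894 (lagging).

(a) P = 0.9776 W  (b) Q = 0.1435 VAR  (c) S = 0.988 VA  (d) PF = 0.9894 (lagging)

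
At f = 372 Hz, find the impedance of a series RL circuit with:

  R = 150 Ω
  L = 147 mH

Step 1 — Angular frequency: ω = 2π·f = 2π·372 = 2337 rad/s.
Step 2 — Component impedances:
  R: Z = R = 150 Ω
  L: Z = jωL = j·2337·0.147 = 0 + j343.6 Ω
Step 3 — Series combination: Z_total = R + L = 150 + j343.6 Ω = 374.9∠66.4° Ω.

Z = 150 + j343.6 Ω = 374.9∠66.4° Ω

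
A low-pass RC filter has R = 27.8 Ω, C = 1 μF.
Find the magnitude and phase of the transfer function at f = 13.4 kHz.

Step 1 — Angular frequency: ω = 2π·1.34e+04 = 8.419e+04 rad/s.
Step 2 — Transfer function: H(jω) = 1/(1 + jωRC).
Step 3 — Denominator: 1 + jωRC = 1 + j·8.419e+04·27.8·1e-06 = 1 + j2.341.
Step 4 — H = 0.1544 - j0.3613.
Step 5 — Magnitude: |H| = 0.3929 (-8.1 dB); phase: φ = -66.9°.

|H| = 0.3929 (-8.1 dB), φ = -66.9°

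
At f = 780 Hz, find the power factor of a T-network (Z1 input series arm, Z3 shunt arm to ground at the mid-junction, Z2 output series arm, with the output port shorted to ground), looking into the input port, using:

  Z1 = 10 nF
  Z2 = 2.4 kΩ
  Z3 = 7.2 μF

Step 1 — Angular frequency: ω = 2π·f = 2π·780 = 4901 rad/s.
Step 2 — Component impedances:
  Z1: Z = 1/(jωC) = -j/(ω·C) = 0 - j2.04e+04 Ω
  Z2: Z = R = 2400 Ω
  Z3: Z = 1/(jωC) = -j/(ω·C) = 0 - j28.34 Ω
Step 3 — With the output port shorted to ground, the output series arm Z2 runs from the junction to ground; the shunt arm Z3 also runs from the junction to ground. They appear in parallel: Z3 || Z2 = 0.3346 - j28.34 Ω.
Step 4 — Series with input arm Z1: Z_in = Z1 + (Z3 || Z2) = 0.3346 - j2.043e+04 Ω = 2.043e+04∠-90.0° Ω.
Step 5 — Power factor: PF = cos(φ) = Re(Z)/|Z| = 0.3346/2.043e+04 = 1.638e-05.
Step 6 — Type: Im(Z) = -2.043e+04 ⇒ leading (phase φ = -90.0°).

PF = 1.638e-05 (leading, φ = -90.0°)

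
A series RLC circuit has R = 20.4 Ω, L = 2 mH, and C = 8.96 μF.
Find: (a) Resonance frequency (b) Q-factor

Step 1 — Resonance condition Im(Z)=0 gives ω₀ = 1/√(LC).
Step 2 — ω₀ = 1/√(0.002·8.96e-06) = 7470 rad/s.
Step 3 — f₀ = ω₀/(2π) = 1189 Hz.
Step 4 — Series Q: Q = ω₀L/R = 7470·0.002/20.4 = 0.7324.

(a) f₀ = 1189 Hz  (b) Q = 0.7324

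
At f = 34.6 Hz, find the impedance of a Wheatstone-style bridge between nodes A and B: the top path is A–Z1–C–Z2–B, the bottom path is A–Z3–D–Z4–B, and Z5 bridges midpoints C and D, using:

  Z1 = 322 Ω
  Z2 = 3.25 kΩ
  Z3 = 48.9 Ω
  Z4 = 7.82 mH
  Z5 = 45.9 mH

Step 1 — Angular frequency: ω = 2π·f = 2π·34.6 = 217.4 rad/s.
Step 2 — Component impedances:
  Z1: Z = R = 322 Ω
  Z2: Z = R = 3250 Ω
  Z3: Z = R = 48.9 Ω
  Z4: Z = jωL = j·217.4·0.00782 = 0 + j1.7 Ω
  Z5: Z = jωL = j·217.4·0.0459 = 0 + j9.979 Ω
Step 3 — Bridge requires nodal analysis (the Z5 bridge couples midpoints C and D, so the two paths cannot be reduced to a simple series/parallel combination). Setting node B to ground and injecting 1 A at node A, the 3-node admittance system at A, C, D solves to V_A = Z_AB = 42.46 + j1.873 Ω = 42.5∠2.5° Ω.

Z = 42.46 + j1.873 Ω = 42.5∠2.5° Ω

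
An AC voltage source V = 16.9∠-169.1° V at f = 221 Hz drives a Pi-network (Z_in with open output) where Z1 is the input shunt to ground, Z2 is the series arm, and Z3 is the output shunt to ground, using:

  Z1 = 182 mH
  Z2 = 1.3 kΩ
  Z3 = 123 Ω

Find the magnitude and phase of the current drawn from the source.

Step 1 — Angular frequency: ω = 2π·f = 2π·221 = 1389 rad/s.
Step 2 — Component impedances:
  Z1: Z = jωL = j·1389·0.182 = 0 + j252.7 Ω
  Z2: Z = R = 1300 Ω
  Z3: Z = R = 123 Ω
Step 3 — With open output, the series arm Z2 and the output shunt Z3 appear in series to ground: Z2 + Z3 = 1423 Ω.
Step 4 — Parallel with input shunt Z1: Z_in = Z1 || (Z2 + Z3) = 43.51 + j245 Ω = 248.8∠79.9° Ω.
Step 5 — Source phasor: V = 16.9∠-169.1° V = -16.6 - j3.196 V.
Step 6 — Ohm's law: I = V / Z_total = (-16.6 - j3.196) / (43.51 + j245) = -0.02431 + j0.06342 A.
Step 7 — Convert to polar: |I| = 0.06792 A, ∠I = 111.0°.

I = 0.06792∠111.0° A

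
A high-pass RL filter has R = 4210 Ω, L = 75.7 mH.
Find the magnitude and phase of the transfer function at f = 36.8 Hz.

Step 1 — Angular frequency: ω = 2π·36.8 = 231.2 rad/s.
Step 2 — Transfer function: H(jω) = jωL/(R + jωL).
Step 3 — Numerator jωL = j·17.5; denominator R + jωL = 4210 + j17.5.
Step 4 — H = 1.729e-05 + j0.004158.
Step 5 — Magnitude: |H| = 0.004158 (-47.6 dB); phase: φ = 89.8°.

|H| = 0.004158 (-47.6 dB), φ = 89.8°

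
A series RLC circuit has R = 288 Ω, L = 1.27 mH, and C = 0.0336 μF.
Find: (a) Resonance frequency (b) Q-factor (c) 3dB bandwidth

Step 1 — Resonance condition Im(Z)=0 gives ω₀ = 1/√(LC).
Step 2 — ω₀ = 1/√(0.00127·3.36e-08) = 1.531e+05 rad/s.
Step 3 — f₀ = ω₀/(2π) = 2.436e+04 Hz.
Step 4 — Series Q: Q = ω₀L/R = 1.531e+05·0.00127/288 = 0.6751.
Step 5 — 3dB bandwidth: Δω = ω₀/Q = 2.268e+05 rad/s; BW = Δω/(2π) = 3.609e+04 Hz.

(a) f₀ = 2.436e+04 Hz  (b) Q = 0.6751  (c) BW = 3.609e+04 Hz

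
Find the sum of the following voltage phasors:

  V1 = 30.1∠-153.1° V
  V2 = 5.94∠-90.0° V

Step 1 — Convert each phasor to rectangular form:
  V1 = 30.1·(cos(-153.1°) + j·sin(-153.1°)) = -26.84 - j13.62 V
  V2 = 5.94·(cos(-90.0°) + j·sin(-90.0°)) = 0 - j5.94 V
Step 2 — Sum components: V_total = -26.84 - j19.56 V.
Step 3 — Convert to polar: |V_total| = 33.21 V, ∠V_total = -143.9°.

V_total = 33.21∠-143.9° V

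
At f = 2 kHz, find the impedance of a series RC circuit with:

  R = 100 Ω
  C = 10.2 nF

Step 1 — Angular frequency: ω = 2π·f = 2π·2000 = 1.257e+04 rad/s.
Step 2 — Component impedances:
  R: Z = R = 100 Ω
  C: Z = 1/(jωC) = -j/(ω·C) = 0 - j7802 Ω
Step 3 — Series combination: Z_total = R + C = 100 - j7802 Ω = 7802∠-89.3° Ω.

Z = 100 - j7802 Ω = 7802∠-89.3° Ω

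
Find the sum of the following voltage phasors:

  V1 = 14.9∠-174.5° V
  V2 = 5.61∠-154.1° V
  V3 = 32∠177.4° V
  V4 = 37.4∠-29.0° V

Step 1 — Convert each phasor to rectangular form:
  V1 = 14.9·(cos(-174.5°) + j·sin(-174.5°)) = -14.83 - j1.428 V
  V2 = 5.61·(cos(-154.1°) + j·sin(-154.1°)) = -5.047 - j2.45 V
  V3 = 32·(cos(177.4°) + j·sin(177.4°)) = -31.97 + j1.452 V
  V4 = 37.4·(cos(-29.0°) + j·sin(-29.0°)) = 32.71 - j18.13 V
Step 2 — Sum components: V_total = -19.13 - j20.56 V.
Step 3 — Convert to polar: |V_total| = 28.09 V, ∠V_total = -132.9°.

V_total = 28.09∠-132.9° V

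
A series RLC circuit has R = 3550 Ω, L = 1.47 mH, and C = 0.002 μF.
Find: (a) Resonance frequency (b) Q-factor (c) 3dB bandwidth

Step 1 — Resonance: ω₀ = 1/√(LC) = 1/√(0.00147·2e-09) = 5.832e+05 rad/s.
Step 2 — f₀ = ω₀/(2π) = 9.282e+04 Hz.
Step 3 — Series Q: Q = ω₀L/R = 5.832e+05·0.00147/3550 = 0.2415.
Step 4 — Bandwidth: Δω = ω₀/Q = 2.415e+06 rad/s; BW = Δω/(2π) = 3.844e+05 Hz.

(a) f₀ = 9.282e+04 Hz  (b) Q = 0.2415  (c) BW = 3.844e+05 Hz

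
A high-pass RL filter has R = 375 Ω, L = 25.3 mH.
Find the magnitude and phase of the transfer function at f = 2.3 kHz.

Step 1 — Angular frequency: ω = 2π·2300 = 1.445e+04 rad/s.
Step 2 — Transfer function: H(jω) = jωL/(R + jωL).
Step 3 — Numerator jωL = j·365.6; denominator R + jωL = 375 + j365.6.
Step 4 — H = 0.4873 + j0.4998.
Step 5 — Magnitude: |H| = 0.6981 (-3.1 dB); phase: φ = 45.7°.

|H| = 0.6981 (-3.1 dB), φ = 45.7°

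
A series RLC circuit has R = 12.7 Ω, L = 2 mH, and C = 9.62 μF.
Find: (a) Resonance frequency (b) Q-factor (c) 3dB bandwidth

Step 1 — Resonance: ω₀ = 1/√(LC) = 1/√(0.002·9.62e-06) = 7209 rad/s.
Step 2 — f₀ = ω₀/(2π) = 1147 Hz.
Step 3 — Series Q: Q = ω₀L/R = 7209·0.002/12.7 = 1.135.
Step 4 — Bandwidth: Δω = ω₀/Q = 6350 rad/s; BW = Δω/(2π) = 1011 Hz.

(a) f₀ = 1147 Hz  (b) Q = 1.135  (c) BW = 1011 Hz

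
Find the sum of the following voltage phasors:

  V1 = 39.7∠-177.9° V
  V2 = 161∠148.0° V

Step 1 — Convert each phasor to rectangular form:
  V1 = 39.7·(cos(-177.9°) + j·sin(-177.9°)) = -39.67 - j1.455 V
  V2 = 161·(cos(148.0°) + j·sin(148.0°)) = -136.5 + j85.32 V
Step 2 — Sum components: V_total = -176.2 + j83.86 V.
Step 3 — Convert to polar: |V_total| = 195.1 V, ∠V_total = 154.5°.

V_total = 195.1∠154.5° V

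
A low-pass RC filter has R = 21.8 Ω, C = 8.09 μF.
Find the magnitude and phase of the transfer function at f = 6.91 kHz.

Step 1 — Angular frequency: ω = 2π·6910 = 4.342e+04 rad/s.
Step 2 — Transfer function: H(jω) = 1/(1 + jωRC).
Step 3 — Denominator: 1 + jωRC = 1 + j·4.342e+04·21.8·8.09e-06 = 1 + j7.657.
Step 4 — H = 0.01677 - j0.1284.
Step 5 — Magnitude: |H| = 0.1295 (-17.8 dB); phase: φ = -82.6°.

|H| = 0.1295 (-17.8 dB), φ = -82.6°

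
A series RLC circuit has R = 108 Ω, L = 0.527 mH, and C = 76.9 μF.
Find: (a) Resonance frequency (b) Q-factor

Step 1 — Resonance condition Im(Z)=0 gives ω₀ = 1/√(LC).
Step 2 — ω₀ = 1/√(0.000527·7.69e-05) = 4967 rad/s.
Step 3 — f₀ = ω₀/(2π) = 790.6 Hz.
Step 4 — Series Q: Q = ω₀L/R = 4967·0.000527/108 = 0.02424.

(a) f₀ = 790.6 Hz  (b) Q = 0.02424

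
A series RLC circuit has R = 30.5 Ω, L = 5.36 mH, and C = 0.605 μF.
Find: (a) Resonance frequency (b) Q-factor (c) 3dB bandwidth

Step 1 — Resonance: ω₀ = 1/√(LC) = 1/√(0.00536·6.05e-07) = 1.756e+04 rad/s.
Step 2 — f₀ = ω₀/(2π) = 2795 Hz.
Step 3 — Series Q: Q = ω₀L/R = 1.756e+04·0.00536/30.5 = 3.086.
Step 4 — Bandwidth: Δω = ω₀/Q = 5690 rad/s; BW = Δω/(2π) = 905.6 Hz.

(a) f₀ = 2795 Hz  (b) Q = 3.086  (c) BW = 905.6 Hz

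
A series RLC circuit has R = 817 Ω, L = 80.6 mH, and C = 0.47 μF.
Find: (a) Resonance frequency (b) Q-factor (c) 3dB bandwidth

Step 1 — Resonance condition Im(Z)=0 gives ω₀ = 1/√(LC).
Step 2 — ω₀ = 1/√(0.0806·4.7e-07) = 5138 rad/s.
Step 3 — f₀ = ω₀/(2π) = 817.7 Hz.
Step 4 — Series Q: Q = ω₀L/R = 5138·0.0806/817 = 0.5069.
Step 5 — 3dB bandwidth: Δω = ω₀/Q = 1.014e+04 rad/s; BW = Δω/(2π) = 1613 Hz.

(a) f₀ = 817.7 Hz  (b) Q = 0.5069  (c) BW = 1613 Hz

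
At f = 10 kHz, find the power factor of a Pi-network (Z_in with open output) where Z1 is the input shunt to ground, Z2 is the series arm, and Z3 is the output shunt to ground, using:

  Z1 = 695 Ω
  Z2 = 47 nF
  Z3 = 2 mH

Step 1 — Angular frequency: ω = 2π·f = 2π·1e+04 = 6.283e+04 rad/s.
Step 2 — Component impedances:
  Z1: Z = R = 695 Ω
  Z2: Z = 1/(jωC) = -j/(ω·C) = 0 - j338.6 Ω
  Z3: Z = jωL = j·6.283e+04·0.002 = 0 + j125.7 Ω
Step 3 — With open output, the series arm Z2 and the output shunt Z3 appear in series to ground: Z2 + Z3 = 0 - j213 Ω.
Step 4 — Parallel with input shunt Z1: Z_in = Z1 || (Z2 + Z3) = 59.66 - j194.7 Ω = 203.6∠-73.0° Ω.
Step 5 — Power factor: PF = cos(φ) = Re(Z)/|Z| = 59.66/203.6 = 0.293.
Step 6 — Type: Im(Z) = -194.7 ⇒ leading (phase φ = -73.0°).

PF = 0.293 (leading, φ = -73.0°)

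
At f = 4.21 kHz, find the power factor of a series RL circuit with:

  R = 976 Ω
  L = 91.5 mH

Step 1 — Angular frequency: ω = 2π·f = 2π·4210 = 2.645e+04 rad/s.
Step 2 — Component impedances:
  R: Z = R = 976 Ω
  L: Z = jωL = j·2.645e+04·0.0915 = 0 + j2420 Ω
Step 3 — Series combination: Z_total = R + L = 976 + j2420 Ω = 2610∠68.0° Ω.
Step 4 — Power factor: PF = cos(φ) = Re(Z)/|Z| = 976/2609.8 = 0.374.
Step 5 — Type: Im(Z) = 2420 ⇒ lagging (phase φ = 68.0°).

PF = 0.374 (lagging, φ = 68.0°)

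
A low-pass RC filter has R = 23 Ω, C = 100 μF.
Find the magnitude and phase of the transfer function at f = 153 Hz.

Step 1 — Angular frequency: ω = 2π·153 = 961.3 rad/s.
Step 2 — Transfer function: H(jω) = 1/(1 + jωRC).
Step 3 — Denominator: 1 + jωRC = 1 + j·961.3·23·0.0001 = 1 + j2.211.
Step 4 — H = 0.1698 - j0.3755.
Step 5 — Magnitude: |H| = 0.4121 (-7.7 dB); phase: φ = -65.7°.

|H| = 0.4121 (-7.7 dB), φ = -65.7°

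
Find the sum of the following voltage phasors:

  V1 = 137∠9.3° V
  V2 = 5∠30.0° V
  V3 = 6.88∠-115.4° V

Step 1 — Convert each phasor to rectangular form:
  V1 = 137·(cos(9.3°) + j·sin(9.3°)) = 135.2 + j22.14 V
  V2 = 5·(cos(30.0°) + j·sin(30.0°)) = 4.33 + j2.5 V
  V3 = 6.88·(cos(-115.4°) + j·sin(-115.4°)) = -2.951 - j6.215 V
Step 2 — Sum components: V_total = 136.6 + j18.42 V.
Step 3 — Convert to polar: |V_total| = 137.8 V, ∠V_total = 7.7°.

V_total = 137.8∠7.7° V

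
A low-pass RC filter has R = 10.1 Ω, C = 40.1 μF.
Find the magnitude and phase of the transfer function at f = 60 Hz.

Step 1 — Angular frequency: ω = 2π·60 = 377 rad/s.
Step 2 — Transfer function: H(jω) = 1/(1 + jωRC).
Step 3 — Denominator: 1 + jωRC = 1 + j·377·10.1·4.01e-05 = 1 + j0.1527.
Step 4 — H = 0.9772 - j0.1492.
Step 5 — Magnitude: |H| = 0.9885 (-0.1 dB); phase: φ = -8.7°.

|H| = 0.9885 (-0.1 dB), φ = -8.7°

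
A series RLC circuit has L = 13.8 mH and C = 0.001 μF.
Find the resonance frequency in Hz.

Step 1 — Resonance condition Im(Z)=0 gives ω₀ = 1/√(LC).
Step 2 — ω₀ = 1/√(0.0138·1e-09) = 2.692e+05 rad/s.
Step 3 — f₀ = ω₀/(2π) = 4.284e+04 Hz.

f₀ = 4.284e+04 Hz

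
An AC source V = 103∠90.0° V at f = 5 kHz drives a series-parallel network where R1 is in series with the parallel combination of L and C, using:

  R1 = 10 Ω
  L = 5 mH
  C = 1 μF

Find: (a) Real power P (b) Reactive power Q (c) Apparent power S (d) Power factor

Step 1 — Angular frequency: ω = 2π·f = 2π·5000 = 3.142e+04 rad/s.
Step 2 — Component impedances:
  R1: Z = R = 10 Ω
  L: Z = jωL = j·3.142e+04·0.005 = 0 + j157.1 Ω
  C: Z = 1/(jωC) = -j/(ω·C) = 0 - j31.83 Ω
Step 3 — Parallel branch: L || C = 1/(1/L + 1/C) = 0 - j39.92 Ω.
Step 4 — Series with R1: Z_total = R1 + (L || C) = 10 - j39.92 Ω = 41.15∠-75.9° Ω.
Step 5 — Source phasor: V = 103∠90.0° V = 0 + j103 V.
Step 6 — Current: I = V / Z = -2.428 + j0.6082 A = 2.503∠165.9° A.
Step 7 — Complex power: S = V·I* = 62.64 - j250.1 VA.
Step 8 — Real power: P = Re(S) = 62.64 W.
Step 9 — Reactive power: Q = Im(S) = -250.1 VAR.
Step 10 — Apparent power: |S| = 257.8 VA.
Step 11 — Power factor: PF = P/|S| = 0.243 (leading).

(a) P = 62.64 W  (b) Q = -250.1 VAR  (c) S = 257.8 VA  (d) PF = 0.243 (leading)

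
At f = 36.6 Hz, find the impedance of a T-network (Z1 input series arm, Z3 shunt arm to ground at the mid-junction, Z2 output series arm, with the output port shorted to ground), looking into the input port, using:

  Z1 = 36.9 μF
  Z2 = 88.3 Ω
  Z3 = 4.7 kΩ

Step 1 — Angular frequency: ω = 2π·f = 2π·36.6 = 230 rad/s.
Step 2 — Component impedances:
  Z1: Z = 1/(jωC) = -j/(ω·C) = 0 - j117.8 Ω
  Z2: Z = R = 88.3 Ω
  Z3: Z = R = 4700 Ω
Step 3 — With the output port shorted to ground, the output series arm Z2 runs from the junction to ground; the shunt arm Z3 also runs from the junction to ground. They appear in parallel: Z3 || Z2 = 86.67 Ω.
Step 4 — Series with input arm Z1: Z_in = Z1 + (Z3 || Z2) = 86.67 - j117.8 Ω = 146.3∠-53.7° Ω.

Z = 86.67 - j117.8 Ω = 146.3∠-53.7° Ω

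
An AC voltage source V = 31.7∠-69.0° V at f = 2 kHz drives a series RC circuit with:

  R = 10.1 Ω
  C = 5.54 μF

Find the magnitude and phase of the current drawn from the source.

Step 1 — Angular frequency: ω = 2π·f = 2π·2000 = 1.257e+04 rad/s.
Step 2 — Component impedances:
  R: Z = R = 10.1 Ω
  C: Z = 1/(jωC) = -j/(ω·C) = 0 - j14.36 Ω
Step 3 — Series combination: Z_total = R + C = 10.1 - j14.36 Ω = 17.56∠-54.9° Ω.
Step 4 — Source phasor: V = 31.7∠-69.0° V = 11.36 - j29.59 V.
Step 5 — Ohm's law: I = V / Z_total = (11.36 - j29.59) / (10.1 - j14.36) = 1.751 - j0.4402 A.
Step 6 — Convert to polar: |I| = 1.805 A, ∠I = -14.1°.

I = 1.805∠-14.1° A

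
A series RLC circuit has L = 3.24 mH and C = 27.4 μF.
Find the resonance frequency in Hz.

Step 1 — Resonance condition Im(Z)=0 gives ω₀ = 1/√(LC).
Step 2 — ω₀ = 1/√(0.00324·2.74e-05) = 3356 rad/s.
Step 3 — f₀ = ω₀/(2π) = 534.2 Hz.

f₀ = 534.2 Hz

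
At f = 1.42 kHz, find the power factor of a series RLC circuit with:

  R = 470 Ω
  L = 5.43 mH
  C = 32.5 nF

Step 1 — Angular frequency: ω = 2π·f = 2π·1420 = 8922 rad/s.
Step 2 — Component impedances:
  R: Z = R = 470 Ω
  L: Z = jωL = j·8922·0.00543 = 0 + j48.45 Ω
  C: Z = 1/(jωC) = -j/(ω·C) = 0 - j3449 Ω
Step 3 — Series combination: Z_total = R + L + C = 470 - j3400 Ω = 3433∠-82.1° Ω.
Step 4 — Power factor: PF = cos(φ) = Re(Z)/|Z| = 470/3433 = 0.1369.
Step 5 — Type: Im(Z) = -3400 ⇒ leading (phase φ = -82.1°).

PF = 0.1369 (leading, φ = -82.1°)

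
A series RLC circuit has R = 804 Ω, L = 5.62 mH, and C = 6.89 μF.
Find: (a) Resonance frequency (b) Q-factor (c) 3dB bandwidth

Step 1 — Resonance: ω₀ = 1/√(LC) = 1/√(0.00562·6.89e-06) = 5082 rad/s.
Step 2 — f₀ = ω₀/(2π) = 808.8 Hz.
Step 3 — Series Q: Q = ω₀L/R = 5082·0.00562/804 = 0.03552.
Step 4 — Bandwidth: Δω = ω₀/Q = 1.431e+05 rad/s; BW = Δω/(2π) = 2.277e+04 Hz.

(a) f₀ = 808.8 Hz  (b) Q = 0.03552  (c) BW = 2.277e+04 Hz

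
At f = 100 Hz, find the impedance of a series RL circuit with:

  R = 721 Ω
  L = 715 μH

Step 1 — Angular frequency: ω = 2π·f = 2π·100 = 628.3 rad/s.
Step 2 — Component impedances:
  R: Z = R = 721 Ω
  L: Z = jωL = j·628.3·0.000715 = 0 + j0.4492 Ω
Step 3 — Series combination: Z_total = R + L = 721 + j0.4492 Ω = 721∠0.0° Ω.

Z = 721 + j0.4492 Ω = 721∠0.0° Ω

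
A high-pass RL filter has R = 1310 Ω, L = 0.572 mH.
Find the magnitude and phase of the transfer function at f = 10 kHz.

Step 1 — Angular frequency: ω = 2π·1e+04 = 6.283e+04 rad/s.
Step 2 — Transfer function: H(jω) = jωL/(R + jωL).
Step 3 — Numerator jωL = j·35.94; denominator R + jωL = 1310 + j35.94.
Step 4 — H = 0.0007521 + j0.02741.
Step 5 — Magnitude: |H| = 0.02742 (-31.2 dB); phase: φ = 88.4°.

|H| = 0.02742 (-31.2 dB), φ = 88.4°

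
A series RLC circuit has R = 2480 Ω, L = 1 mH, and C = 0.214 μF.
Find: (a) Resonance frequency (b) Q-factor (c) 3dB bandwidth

Step 1 — Resonance: ω₀ = 1/√(LC) = 1/√(0.001·2.14e-07) = 6.836e+04 rad/s.
Step 2 — f₀ = ω₀/(2π) = 1.088e+04 Hz.
Step 3 — Series Q: Q = ω₀L/R = 6.836e+04·0.001/2480 = 0.02756.
Step 4 — Bandwidth: Δω = ω₀/Q = 2.48e+06 rad/s; BW = Δω/(2π) = 3.947e+05 Hz.

(a) f₀ = 1.088e+04 Hz  (b) Q = 0.02756  (c) BW = 3.947e+05 Hz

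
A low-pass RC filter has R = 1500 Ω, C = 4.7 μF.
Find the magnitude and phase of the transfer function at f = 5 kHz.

Step 1 — Angular frequency: ω = 2π·5000 = 3.142e+04 rad/s.
Step 2 — Transfer function: H(jω) = 1/(1 + jωRC).
Step 3 — Denominator: 1 + jωRC = 1 + j·3.142e+04·1500·4.7e-06 = 1 + j221.5.
Step 4 — H = 2.039e-05 - j0.004515.
Step 5 — Magnitude: |H| = 0.004515 (-46.9 dB); phase: φ = -89.7°.

|H| = 0.004515 (-46.9 dB), φ = -89.7°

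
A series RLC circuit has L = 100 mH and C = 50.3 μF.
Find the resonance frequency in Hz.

Step 1 — Resonance condition Im(Z)=0 gives ω₀ = 1/√(LC).
Step 2 — ω₀ = 1/√(0.1·5.03e-05) = 445.9 rad/s.
Step 3 — f₀ = ω₀/(2π) = 70.96 Hz.

f₀ = 70.96 Hz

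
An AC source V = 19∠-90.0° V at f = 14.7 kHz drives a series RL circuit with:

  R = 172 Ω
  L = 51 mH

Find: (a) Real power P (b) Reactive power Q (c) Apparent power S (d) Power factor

Step 1 — Angular frequency: ω = 2π·f = 2π·1.47e+04 = 9.236e+04 rad/s.
Step 2 — Component impedances:
  R: Z = R = 172 Ω
  L: Z = jωL = j·9.236e+04·0.051 = 0 + j4711 Ω
Step 3 — Series combination: Z_total = R + L = 172 + j4711 Ω = 4714∠87.9° Ω.
Step 4 — Source phasor: V = 19∠-90.0° V = 0 - j19 V.
Step 5 — Current: I = V / Z = -0.004028 - j0.0001471 A = 0.004031∠-177.9° A.
Step 6 — Complex power: S = V·I* = 0.002795 + j0.07654 VA.
Step 7 — Real power: P = Re(S) = 0.002795 W.
Step 8 — Reactive power: Q = Im(S) = 0.07654 VAR.
Step 9 — Apparent power: |S| = 0.07659 VA.
Step 10 — Power factor: PF = P/|S| = 0.03649 (lagging).

(a) P = 0.002795 W  (b) Q = 0.07654 VAR  (c) S = 0.07659 VA  (d) PF = 0.03649 (lagging)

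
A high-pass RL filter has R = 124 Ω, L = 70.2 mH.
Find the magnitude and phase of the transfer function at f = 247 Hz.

Step 1 — Angular frequency: ω = 2π·247 = 1552 rad/s.
Step 2 — Transfer function: H(jω) = jωL/(R + jωL).
Step 3 — Numerator jωL = j·108.9; denominator R + jωL = 124 + j108.9.
Step 4 — H = 0.4356 + j0.4958.
Step 5 — Magnitude: |H| = 0.66 (-3.6 dB); phase: φ = 48.7°.

|H| = 0.66 (-3.6 dB), φ = 48.7°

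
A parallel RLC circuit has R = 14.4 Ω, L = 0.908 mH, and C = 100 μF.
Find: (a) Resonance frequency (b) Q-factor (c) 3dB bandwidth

Step 1 — Resonance: ω₀ = 1/√(LC) = 1/√(0.000908·0.0001) = 3319 rad/s.
Step 2 — f₀ = ω₀/(2π) = 528.2 Hz.
Step 3 — Parallel Q: Q = R/(ω₀L) = 14.4/(3319·0.000908) = 4.779.
Step 4 — Bandwidth: Δω = ω₀/Q = 694.4 rad/s; BW = Δω/(2π) = 110.5 Hz.

(a) f₀ = 528.2 Hz  (b) Q = 4.779  (c) BW = 110.5 Hz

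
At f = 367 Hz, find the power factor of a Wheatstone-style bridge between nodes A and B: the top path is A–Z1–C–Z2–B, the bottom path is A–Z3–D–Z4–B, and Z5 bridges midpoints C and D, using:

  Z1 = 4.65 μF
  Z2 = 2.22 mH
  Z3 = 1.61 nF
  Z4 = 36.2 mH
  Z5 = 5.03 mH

Step 1 — Angular frequency: ω = 2π·f = 2π·367 = 2306 rad/s.
Step 2 — Component impedances:
  Z1: Z = 1/(jωC) = -j/(ω·C) = 0 - j93.26 Ω
  Z2: Z = jωL = j·2306·0.00222 = 0 + j5.119 Ω
  Z3: Z = 1/(jωC) = -j/(ω·C) = 0 - j2.694e+05 Ω
  Z4: Z = jωL = j·2306·0.0362 = 0 + j83.47 Ω
  Z5: Z = jωL = j·2306·0.00503 = 0 + j11.6 Ω
Step 3 — Bridge requires nodal analysis (the Z5 bridge couples midpoints C and D, so the two paths cannot be reduced to a simple series/parallel combination). Setting node B to ground and injecting 1 A at node A, the 3-node admittance system at A, C, D solves to V_A = Z_AB = 0 - j88.37 Ω = 88.37∠-90.0° Ω.
Step 4 — Power factor: PF = cos(φ) = Re(Z)/|Z| = 0/88.37 = 0.
Step 5 — Type: Im(Z) = -88.37 ⇒ leading (phase φ = -90.0°).

PF = 0 (leading, φ = -90.0°)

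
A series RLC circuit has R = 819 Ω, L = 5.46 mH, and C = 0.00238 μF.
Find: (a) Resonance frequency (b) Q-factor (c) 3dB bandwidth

Step 1 — Resonance: ω₀ = 1/√(LC) = 1/√(0.00546·2.38e-09) = 2.774e+05 rad/s.
Step 2 — f₀ = ω₀/(2π) = 4.415e+04 Hz.
Step 3 — Series Q: Q = ω₀L/R = 2.774e+05·0.00546/819 = 1.849.
Step 4 — Bandwidth: Δω = ω₀/Q = 1.5e+05 rad/s; BW = Δω/(2π) = 2.387e+04 Hz.

(a) f₀ = 4.415e+04 Hz  (b) Q = 1.849  (c) BW = 2.387e+04 Hz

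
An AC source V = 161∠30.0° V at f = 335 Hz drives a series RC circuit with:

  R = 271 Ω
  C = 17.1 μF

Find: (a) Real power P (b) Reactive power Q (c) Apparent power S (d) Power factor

Step 1 — Angular frequency: ω = 2π·f = 2π·335 = 2105 rad/s.
Step 2 — Component impedances:
  R: Z = R = 271 Ω
  C: Z = 1/(jωC) = -j/(ω·C) = 0 - j27.78 Ω
Step 3 — Series combination: Z_total = R + C = 271 - j27.78 Ω = 272.4∠-5.9° Ω.
Step 4 — Source phasor: V = 161∠30.0° V = 139.4 + j80.5 V.
Step 5 — Current: I = V / Z = 0.479 + j0.3462 A = 0.591∠35.9° A.
Step 6 — Complex power: S = V·I* = 94.65 - j9.704 VA.
Step 7 — Real power: P = Re(S) = 94.65 W.
Step 8 — Reactive power: Q = Im(S) = -9.704 VAR.
Step 9 — Apparent power: |S| = 95.15 VA.
Step 10 — Power factor: PF = P/|S| = 0.9948 (leading).

(a) P = 94.65 W  (b) Q = -9.704 VAR  (c) S = 95.15 VA  (d) PF = 0.9948 (leading)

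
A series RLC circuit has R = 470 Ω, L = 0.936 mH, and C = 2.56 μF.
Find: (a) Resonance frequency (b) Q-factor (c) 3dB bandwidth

Step 1 — Resonance: ω₀ = 1/√(LC) = 1/√(0.000936·2.56e-06) = 2.043e+04 rad/s.
Step 2 — f₀ = ω₀/(2π) = 3251 Hz.
Step 3 — Series Q: Q = ω₀L/R = 2.043e+04·0.000936/470 = 0.04068.
Step 4 — Bandwidth: Δω = ω₀/Q = 5.021e+05 rad/s; BW = Δω/(2π) = 7.992e+04 Hz.

(a) f₀ = 3251 Hz  (b) Q = 0.04068  (c) BW = 7.992e+04 Hz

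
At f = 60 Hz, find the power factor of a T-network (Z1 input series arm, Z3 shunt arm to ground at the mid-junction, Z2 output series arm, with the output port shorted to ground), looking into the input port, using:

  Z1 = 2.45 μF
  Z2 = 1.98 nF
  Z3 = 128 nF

Step 1 — Angular frequency: ω = 2π·f = 2π·60 = 377 rad/s.
Step 2 — Component impedances:
  Z1: Z = 1/(jωC) = -j/(ω·C) = 0 - j1083 Ω
  Z2: Z = 1/(jωC) = -j/(ω·C) = 0 - j1.34e+06 Ω
  Z3: Z = 1/(jωC) = -j/(ω·C) = 0 - j2.072e+04 Ω
Step 3 — With the output port shorted to ground, the output series arm Z2 runs from the junction to ground; the shunt arm Z3 also runs from the junction to ground. They appear in parallel: Z3 || Z2 = 0 - j2.041e+04 Ω.
Step 4 — Series with input arm Z1: Z_in = Z1 + (Z3 || Z2) = 0 - j2.149e+04 Ω = 2.149e+04∠-90.0° Ω.
Step 5 — Power factor: PF = cos(φ) = Re(Z)/|Z| = 0/2.149e+04 = 0.
Step 6 — Type: Im(Z) = -2.149e+04 ⇒ leading (phase φ = -90.0°).

PF = 0 (leading, φ = -90.0°)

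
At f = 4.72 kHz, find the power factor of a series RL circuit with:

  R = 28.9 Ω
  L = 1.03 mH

Step 1 — Angular frequency: ω = 2π·f = 2π·4720 = 2.966e+04 rad/s.
Step 2 — Component impedances:
  R: Z = R = 28.9 Ω
  L: Z = jωL = j·2.966e+04·0.00103 = 0 + j30.55 Ω
Step 3 — Series combination: Z_total = R + L = 28.9 + j30.55 Ω = 42.05∠46.6° Ω.
Step 4 — Power factor: PF = cos(φ) = Re(Z)/|Z| = 28.9/42.05 = 0.6873.
Step 5 — Type: Im(Z) = 30.55 ⇒ lagging (phase φ = 46.6°).

PF = 0.6873 (lagging, φ = 46.6°)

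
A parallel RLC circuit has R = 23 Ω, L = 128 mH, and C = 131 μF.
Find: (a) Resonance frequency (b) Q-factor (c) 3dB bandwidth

Step 1 — Resonance: ω₀ = 1/√(LC) = 1/√(0.128·0.000131) = 244.2 rad/s.
Step 2 — f₀ = ω₀/(2π) = 38.87 Hz.
Step 3 — Parallel Q: Q = R/(ω₀L) = 23/(244.2·0.128) = 0.7358.
Step 4 — Bandwidth: Δω = ω₀/Q = 331.9 rad/s; BW = Δω/(2π) = 52.82 Hz.

(a) f₀ = 38.87 Hz  (b) Q = 0.7358  (c) BW = 52.82 Hz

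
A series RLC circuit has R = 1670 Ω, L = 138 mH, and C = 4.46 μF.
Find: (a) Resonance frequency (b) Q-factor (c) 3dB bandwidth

Step 1 — Resonance condition Im(Z)=0 gives ω₀ = 1/√(LC).
Step 2 — ω₀ = 1/√(0.138·4.46e-06) = 1275 rad/s.
Step 3 — f₀ = ω₀/(2π) = 202.9 Hz.
Step 4 — Series Q: Q = ω₀L/R = 1275·0.138/1670 = 0.1053.
Step 5 — 3dB bandwidth: Δω = ω₀/Q = 1.21e+04 rad/s; BW = Δω/(2π) = 1926 Hz.

(a) f₀ = 202.9 Hz  (b) Q = 0.1053  (c) BW = 1926 Hz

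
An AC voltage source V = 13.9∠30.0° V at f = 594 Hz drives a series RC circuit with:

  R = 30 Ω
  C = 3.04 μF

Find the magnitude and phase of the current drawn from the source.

Step 1 — Angular frequency: ω = 2π·f = 2π·594 = 3732 rad/s.
Step 2 — Component impedances:
  R: Z = R = 30 Ω
  C: Z = 1/(jωC) = -j/(ω·C) = 0 - j88.14 Ω
Step 3 — Series combination: Z_total = R + C = 30 - j88.14 Ω = 93.1∠-71.2° Ω.
Step 4 — Source phasor: V = 13.9∠30.0° V = 12.04 + j6.95 V.
Step 5 — Ohm's law: I = V / Z_total = (12.04 + j6.95) / (30 - j88.14) = -0.02901 + j0.1465 A.
Step 6 — Convert to polar: |I| = 0.1493 A, ∠I = 101.2°.

I = 0.1493∠101.2° A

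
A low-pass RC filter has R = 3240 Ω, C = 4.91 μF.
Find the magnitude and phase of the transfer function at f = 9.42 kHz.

Step 1 — Angular frequency: ω = 2π·9420 = 5.919e+04 rad/s.
Step 2 — Transfer function: H(jω) = 1/(1 + jωRC).
Step 3 — Denominator: 1 + jωRC = 1 + j·5.919e+04·3240·4.91e-06 = 1 + j941.6.
Step 4 — H = 1.128e-06 - j0.001062.
Step 5 — Magnitude: |H| = 0.001062 (-59.5 dB); phase: φ = -89.9°.

|H| = 0.001062 (-59.5 dB), φ = -89.9°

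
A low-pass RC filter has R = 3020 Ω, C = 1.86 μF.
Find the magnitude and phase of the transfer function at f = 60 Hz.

Step 1 — Angular frequency: ω = 2π·60 = 377 rad/s.
Step 2 — Transfer function: H(jω) = 1/(1 + jωRC).
Step 3 — Denominator: 1 + jωRC = 1 + j·377·3020·1.86e-06 = 1 + j2.118.
Step 4 — H = 0.1823 - j0.3861.
Step 5 — Magnitude: |H| = 0.427 (-7.4 dB); phase: φ = -64.7°.

|H| = 0.427 (-7.4 dB), φ = -64.7°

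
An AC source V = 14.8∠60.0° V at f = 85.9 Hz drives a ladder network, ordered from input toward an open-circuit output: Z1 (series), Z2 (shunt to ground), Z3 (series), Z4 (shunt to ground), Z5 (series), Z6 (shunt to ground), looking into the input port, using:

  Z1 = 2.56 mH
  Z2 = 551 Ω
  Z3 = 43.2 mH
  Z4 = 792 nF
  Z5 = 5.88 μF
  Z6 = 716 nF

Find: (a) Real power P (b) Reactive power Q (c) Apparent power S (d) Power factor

Step 1 — Angular frequency: ω = 2π·f = 2π·85.9 = 539.7 rad/s.
Step 2 — Component impedances:
  Z1: Z = jωL = j·539.7·0.00256 = 0 + j1.382 Ω
  Z2: Z = R = 551 Ω
  Z3: Z = jωL = j·539.7·0.0432 = 0 + j23.32 Ω
  Z4: Z = 1/(jωC) = -j/(ω·C) = 0 - j2339 Ω
  Z5: Z = 1/(jωC) = -j/(ω·C) = 0 - j315.1 Ω
  Z6: Z = 1/(jωC) = -j/(ω·C) = 0 - j2588 Ω
Step 3 — Ladder network (open output): work backward from the far end, alternating series and parallel combinations. Z_in = 464 - j199.6 Ω = 505.1∠-23.3° Ω.
Step 4 — Source phasor: V = 14.8∠60.0° V = 7.4 + j12.82 V.
Step 5 — Current: I = V / Z = 0.003431 + j0.0291 A = 0.0293∠83.3° A.
Step 6 — Complex power: S = V·I* = 0.3984 - j0.1714 VA.
Step 7 — Real power: P = Re(S) = 0.3984 W.
Step 8 — Reactive power: Q = Im(S) = -0.1714 VAR.
Step 9 — Apparent power: |S| = 0.4337 VA.
Step 10 — Power factor: PF = P/|S| = 0.9186 (leading).

(a) P = 0.3984 W  (b) Q = -0.1714 VAR  (c) S = 0.4337 VA  (d) PF = 0.9186 (leading)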